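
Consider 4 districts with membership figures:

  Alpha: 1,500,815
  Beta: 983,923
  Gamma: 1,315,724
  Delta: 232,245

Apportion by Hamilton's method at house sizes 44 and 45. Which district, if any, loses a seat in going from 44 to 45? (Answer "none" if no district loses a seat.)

At 44 seats: Alpha 16, Beta 11, Gamma 14, Delta 3.
At 45 seats: Alpha 17, Beta 11, Gamma 15, Delta 2.
Delta drops from 3 to 2.

Delta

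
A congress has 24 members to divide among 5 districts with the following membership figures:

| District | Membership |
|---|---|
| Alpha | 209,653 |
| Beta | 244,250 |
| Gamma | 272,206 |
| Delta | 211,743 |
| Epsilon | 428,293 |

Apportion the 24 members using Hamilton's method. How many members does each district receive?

Alpha 4, Beta 4, Gamma 5, Delta 4, Epsilon 7

The standard divisor is 1366145/24 ≈ 56922.708.
Standard quotas: Alpha 3.6831, Beta 4.2909, Gamma 4.7820, Delta 3.7198, Epsilon 7.5241.
Lower quotas: Alpha 3, Beta 4, Gamma 4, Delta 3, Epsilon 7 (sum 21, leaving 3 seats).
Remainders in descending order: Gamma 0.7820, Delta 0.7198, Alpha 0.6831, Epsilon 0.5241, Beta 0.2909.
Largest remainders: Gamma, Delta, Alpha receive the extra seats.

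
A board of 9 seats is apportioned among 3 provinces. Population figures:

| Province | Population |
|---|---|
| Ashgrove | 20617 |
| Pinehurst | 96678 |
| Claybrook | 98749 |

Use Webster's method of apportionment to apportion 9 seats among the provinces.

Standard divisor 216044/9 ≈ 24004.889; standard quotas: Ashgrove 0.859, Pinehurst 4.027, Claybrook 4.114.
Rounding to the nearest integer gives Ashgrove 1, Pinehurst 4, Claybrook 4 — total 9, matching the house size, so no adjustment is needed.

Ashgrove: 1, Pinehurst: 4, Claybrook: 4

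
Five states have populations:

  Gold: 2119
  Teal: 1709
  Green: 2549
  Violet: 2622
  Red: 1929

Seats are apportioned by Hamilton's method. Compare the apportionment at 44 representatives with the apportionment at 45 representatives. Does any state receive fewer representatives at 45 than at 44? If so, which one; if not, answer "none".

none

At 44 seats: Gold 8, Teal 7, Green 10, Violet 11, Red 8.
At 45 seats: Gold 9, Teal 7, Green 10, Violet 11, Red 8.
No state's allocation decreased.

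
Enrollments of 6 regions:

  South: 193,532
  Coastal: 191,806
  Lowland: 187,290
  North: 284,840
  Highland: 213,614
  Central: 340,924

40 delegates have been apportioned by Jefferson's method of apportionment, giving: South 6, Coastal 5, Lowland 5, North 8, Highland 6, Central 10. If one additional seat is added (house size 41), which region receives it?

Priority for the next seat is population ÷ (current seats + 1).
Priorities: South 27647.429, Coastal 31967.667, Lowland 31215.000, North 31648.889, Highland 30516.286, Central 30993.091.
Highest priority: Coastal.

Coastal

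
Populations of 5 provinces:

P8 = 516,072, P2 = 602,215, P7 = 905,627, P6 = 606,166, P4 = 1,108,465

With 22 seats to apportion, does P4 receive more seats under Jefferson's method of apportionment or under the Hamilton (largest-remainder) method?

Jefferson

Jefferson: P8 3, P2 3, P7 5, P6 4, P4 7.
Hamilton: P8 3, P2 4, P7 5, P6 4, P4 6.
P4 gets 7 under Jefferson and 6 under Hamilton.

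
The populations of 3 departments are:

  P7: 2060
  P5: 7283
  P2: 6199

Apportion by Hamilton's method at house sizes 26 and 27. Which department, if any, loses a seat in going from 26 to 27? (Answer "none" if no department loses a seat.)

P7

At 26 seats: P7 4, P5 12, P2 10.
At 27 seats: P7 3, P5 13, P2 11.
P7 drops from 4 to 3.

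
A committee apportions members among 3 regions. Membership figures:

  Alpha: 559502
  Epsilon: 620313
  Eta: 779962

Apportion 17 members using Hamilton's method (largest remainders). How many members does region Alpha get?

The standard divisor is 1959777/17 = 115281.
Standard quotas: Alpha 4.8534, Epsilon 5.3809, Eta 6.7657.
Lower quotas: Alpha 4, Epsilon 5, Eta 6 (sum 15, leaving 2 seats).
Remainders in descending order: Alpha 0.8534, Eta 0.7657, Epsilon 0.3809.
The surplus seats go to Alpha, Eta.
Alpha receives 5.

5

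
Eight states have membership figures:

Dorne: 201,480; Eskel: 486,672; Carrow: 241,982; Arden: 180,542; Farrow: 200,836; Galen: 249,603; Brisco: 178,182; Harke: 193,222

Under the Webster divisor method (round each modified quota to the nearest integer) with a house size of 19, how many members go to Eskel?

Standard divisor 1932519/19 ≈ 101711.526; standard quotas: Dorne 1.981, Eskel 4.785, Carrow 2.379, Arden 1.775, Farrow 1.975, Galen 2.454, Brisco 1.752, Harke 1.900.
Rounding to the nearest integer gives Dorne 2, Eskel 5, Carrow 2, Arden 2, Farrow 2, Galen 2, Brisco 2, Harke 2 — total 19, matching the house size, so no adjustment is needed.
Eskel receives 5.

5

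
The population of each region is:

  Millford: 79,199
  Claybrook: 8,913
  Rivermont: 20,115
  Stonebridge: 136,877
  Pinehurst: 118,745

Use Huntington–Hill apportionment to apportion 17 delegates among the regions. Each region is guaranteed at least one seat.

With divisor 22271: modified quotas Millford 3.556, Claybrook 0.400, Rivermont 0.903, Stonebridge 6.146, Pinehurst 5.332.
Geometric-mean thresholds: Millford √(3·4)=3.464, Claybrook (min 1), Rivermont (min 1), Stonebridge √(6·7)=6.481, Pinehurst √(5·6)=5.477.
Each quota rounded against its threshold gives Millford 4, Claybrook 1, Rivermont 1, Stonebridge 6, Pinehurst 5 (total 17).

Millford 4, Claybrook 1, Rivermont 1, Stonebridge 6, Pinehurst 5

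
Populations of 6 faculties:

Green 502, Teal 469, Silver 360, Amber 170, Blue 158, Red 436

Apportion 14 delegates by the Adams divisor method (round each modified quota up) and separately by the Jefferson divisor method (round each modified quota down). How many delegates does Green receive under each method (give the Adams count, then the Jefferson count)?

3 and 4

Adams: Green 3, Teal 3, Silver 3, Amber 1, Blue 1, Red 3.
Jefferson: Green 4, Teal 3, Silver 2, Amber 1, Blue 1, Red 3.
Green gets 3 under Adams and 4 under Jefferson.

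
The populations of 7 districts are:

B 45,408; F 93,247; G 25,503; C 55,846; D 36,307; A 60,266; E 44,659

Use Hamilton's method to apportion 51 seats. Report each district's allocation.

B=6, F=13, G=4, C=8, D=5, A=9, E=6

Standard divisor: 361236 ÷ 51 ≈ 7083.059.
Standard quotas: B 6.4108, F 13.1648, G 3.6006, C 7.8844, D 5.1259, A 8.5085, E 6.3050.
Lower quotas: B 6, F 13, G 3, C 7, D 5, A 8, E 6 (sum 48, leaving 3 seats).
Remainders in descending order: C 0.8844, G 0.6006, A 0.5085, B 0.4108, E 0.3050, F 0.1648, D 0.1259.
The surplus seats go to C, G, A.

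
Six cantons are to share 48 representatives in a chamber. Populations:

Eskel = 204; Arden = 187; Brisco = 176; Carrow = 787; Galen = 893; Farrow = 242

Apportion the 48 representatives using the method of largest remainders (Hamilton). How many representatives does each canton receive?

Eskel 4, Arden 4, Brisco 3, Carrow 15, Galen 17, Farrow 5

Total 2489; standard divisor 2489/48 ≈ 51.854.
Standard quotas: Eskel 3.934, Arden 3.606, Brisco 3.394, Carrow 15.177, Galen 17.221, Farrow 4.667.
Lower quotas: Eskel 3, Arden 3, Brisco 3, Carrow 15, Galen 17, Farrow 4 (sum 45, leaving 3 seats).
Remainders in descending order: Eskel 0.934, Farrow 0.667, Arden 0.606, Brisco 0.394, Galen 0.221, Carrow 0.177.
Largest remainders: Eskel, Farrow, Arden receive the extra seats.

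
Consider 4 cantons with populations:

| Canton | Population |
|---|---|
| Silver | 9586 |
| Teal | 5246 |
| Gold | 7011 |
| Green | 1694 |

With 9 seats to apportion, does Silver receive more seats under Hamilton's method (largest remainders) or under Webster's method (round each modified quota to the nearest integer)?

Hamilton: Silver 4, Teal 2, Gold 3, Green 0.
Webster: Silver 3, Teal 2, Gold 3, Green 1.
Silver gets 4 under Hamilton and 3 under Webster.

Hamilton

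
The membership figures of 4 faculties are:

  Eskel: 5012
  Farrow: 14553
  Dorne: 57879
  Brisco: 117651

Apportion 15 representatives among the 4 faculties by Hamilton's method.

Eskel=0; Farrow=1; Dorne=5; Brisco=9

Total 195095; standard divisor 195095/15 ≈ 13006.333.
Standard quotas: Eskel 0.3854, Farrow 1.1189, Dorne 4.4501, Brisco 9.0457.
Lower quotas: Eskel 0, Farrow 1, Dorne 4, Brisco 9 (sum 14, leaving 1 seat).
Remainders in descending order: Dorne 0.4501, Eskel 0.3854, Farrow 0.1189, Brisco 0.0457.
The surplus seat goes to Dorne.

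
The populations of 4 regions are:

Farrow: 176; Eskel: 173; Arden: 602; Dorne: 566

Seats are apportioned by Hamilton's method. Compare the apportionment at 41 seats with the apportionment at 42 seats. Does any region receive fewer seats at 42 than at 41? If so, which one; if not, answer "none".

At 41 seats: Farrow 5, Eskel 5, Arden 16, Dorne 15.
At 42 seats: Farrow 5, Eskel 5, Arden 16, Dorne 16.
No region's allocation decreased.

none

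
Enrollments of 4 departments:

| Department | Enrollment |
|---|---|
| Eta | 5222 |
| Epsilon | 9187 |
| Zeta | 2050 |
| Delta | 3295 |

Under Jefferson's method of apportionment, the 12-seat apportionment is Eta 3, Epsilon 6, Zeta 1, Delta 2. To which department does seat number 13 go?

Epsilon

Priority for the next seat is population ÷ (current seats + 1).
Priorities: Eta 1305.500, Epsilon 1312.429, Zeta 1025.000, Delta 1098.333.
Highest priority: Epsilon.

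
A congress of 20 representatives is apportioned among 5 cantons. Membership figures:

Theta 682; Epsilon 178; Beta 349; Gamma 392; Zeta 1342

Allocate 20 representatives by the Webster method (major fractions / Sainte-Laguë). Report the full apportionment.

Standard divisor 2943/20 ≈ 147.15; standard quotas: Theta 4.635, Epsilon 1.210, Beta 2.372, Gamma 2.664, Zeta 9.120.
Rounding to the nearest integer gives Theta 5, Epsilon 1, Beta 2, Gamma 3, Zeta 9 — total 20, matching the house size, so no adjustment is needed.

Theta: 5, Epsilon: 1, Beta: 2, Gamma: 3, Zeta: 9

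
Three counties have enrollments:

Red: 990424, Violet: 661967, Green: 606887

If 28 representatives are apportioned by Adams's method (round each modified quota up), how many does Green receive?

8

Standard divisor 2259278/28 ≈ 80688.5; standard quotas: Red 12.275, Violet 8.204, Green 7.521.
Rounding up gives 13, 9, 8 = 30 seats, so the divisor must be adjusted.
With modified divisor 84700: modified quotas Red 11.693, Violet 7.815, Green 7.165.
Rounding up: Red 12, Violet 8, Green 8 (total 28).
Green receives 8.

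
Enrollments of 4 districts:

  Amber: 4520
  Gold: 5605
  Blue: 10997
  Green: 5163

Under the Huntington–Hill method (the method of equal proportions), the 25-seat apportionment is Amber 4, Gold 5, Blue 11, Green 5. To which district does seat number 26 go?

Priority for the next seat is population ÷ (√(s·(s+1))).
Priorities: Amber 1010.703, Gold 1023.328, Blue 957.166, Green 942.631.
Highest priority: Gold.

Gold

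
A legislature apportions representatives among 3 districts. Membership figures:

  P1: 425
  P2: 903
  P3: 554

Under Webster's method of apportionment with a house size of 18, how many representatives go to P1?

Standard divisor 1882/18 ≈ 104.556; standard quotas: P1 4.065, P2 8.637, P3 5.299.
Rounding to the nearest integer gives P1 4, P2 9, P3 5 — total 18, matching the house size, so no adjustment is needed.
P1 receives 4.

4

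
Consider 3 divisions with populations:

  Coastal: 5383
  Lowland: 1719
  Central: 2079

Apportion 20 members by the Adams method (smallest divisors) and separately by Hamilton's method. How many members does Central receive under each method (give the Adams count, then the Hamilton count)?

Adams: Coastal 11, Lowland 4, Central 5.
Hamilton: Coastal 12, Lowland 4, Central 4.
Central gets 5 under Adams and 4 under Hamilton.

5 and 4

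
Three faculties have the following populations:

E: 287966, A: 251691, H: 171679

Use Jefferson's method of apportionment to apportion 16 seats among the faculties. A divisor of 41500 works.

With modified divisor 41500: modified quotas E 6.939, A 6.065, H 4.137.
Rounding down: E 6, A 6, H 4 (total 16).

E: 6; A: 6; H: 4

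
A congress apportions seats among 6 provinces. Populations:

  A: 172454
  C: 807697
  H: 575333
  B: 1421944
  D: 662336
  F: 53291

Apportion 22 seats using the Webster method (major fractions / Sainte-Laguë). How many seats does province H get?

3

Standard divisor 3693055/22 ≈ 167866.136; standard quotas: A 1.027, C 4.812, H 3.427, B 8.471, D 3.946, F 0.317.
Rounding to the nearest integer gives 1, 5, 3, 8, 4, 0 = 21 seats, so the divisor must be adjusted.
With modified divisor 165800: modified quotas A 1.040, C 4.872, H 3.470, B 8.576, D 3.995, F 0.321.
Rounding to the nearest integer: A 1, C 5, H 3, B 9, D 4, F 0 (total 22).
H receives 3.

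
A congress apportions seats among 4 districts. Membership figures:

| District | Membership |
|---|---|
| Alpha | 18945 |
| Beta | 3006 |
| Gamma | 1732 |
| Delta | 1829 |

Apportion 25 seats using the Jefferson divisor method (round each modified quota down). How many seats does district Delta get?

Standard divisor 25512/25 ≈ 1020.48; standard quotas: Alpha 18.565, Beta 2.946, Gamma 1.697, Delta 1.792.
Rounding down gives 18, 2, 1, 1 = 22 seats, so the divisor must be adjusted.
With modified divisor 930: modified quotas Alpha 20.371, Beta 3.232, Gamma 1.862, Delta 1.967.
Rounding down: Alpha 20, Beta 3, Gamma 1, Delta 1 (total 25).
Delta receives 1.

1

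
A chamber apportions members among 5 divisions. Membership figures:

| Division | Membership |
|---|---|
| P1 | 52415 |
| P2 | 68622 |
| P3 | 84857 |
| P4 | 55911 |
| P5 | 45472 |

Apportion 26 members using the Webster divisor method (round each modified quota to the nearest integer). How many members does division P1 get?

4

Standard divisor 307277/26 ≈ 11818.346; standard quotas: P1 4.435, P2 5.806, P3 7.180, P4 4.731, P5 3.848.
Rounding to the nearest integer gives P1 4, P2 6, P3 7, P4 5, P5 4 — total 26, matching the house size, so no adjustment is needed.
P1 receives 4.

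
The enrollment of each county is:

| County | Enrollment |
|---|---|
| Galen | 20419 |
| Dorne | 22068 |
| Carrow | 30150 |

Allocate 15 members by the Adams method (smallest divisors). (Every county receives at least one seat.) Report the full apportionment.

Standard divisor 72637/15 ≈ 4842.467; standard quotas: Galen 4.217, Dorne 4.557, Carrow 6.226.
Rounding up gives 5, 5, 7 = 17 seats, so the divisor must be adjusted.
With modified divisor 5300: modified quotas Galen 3.853, Dorne 4.164, Carrow 5.689.
Rounding up: Galen 4, Dorne 5, Carrow 6 (total 15).

Galen 4; Dorne 5; Carrow 6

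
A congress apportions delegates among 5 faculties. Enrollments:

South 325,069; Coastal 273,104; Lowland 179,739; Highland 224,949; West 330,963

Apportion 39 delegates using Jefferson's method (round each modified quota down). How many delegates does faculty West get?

Standard divisor 1333824/39 ≈ 34200.615; standard quotas: South 9.505, Coastal 7.985, Lowland 5.255, Highland 6.577, West 9.677.
Rounding down gives 9, 7, 5, 6, 9 = 36 seats, so the divisor must be adjusted.
With modified divisor 32300: modified quotas South 10.064, Coastal 8.455, Lowland 5.565, Highland 6.964, West 10.247.
Rounding down: South 10, Coastal 8, Lowland 5, Highland 6, West 10 (total 39).
West receives 10.

10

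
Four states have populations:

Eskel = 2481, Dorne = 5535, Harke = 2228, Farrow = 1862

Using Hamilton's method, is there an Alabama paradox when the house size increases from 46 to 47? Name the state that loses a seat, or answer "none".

At 46 seats: Eskel 9, Dorne 21, Harke 9, Farrow 7.
At 47 seats: Eskel 10, Dorne 21, Harke 9, Farrow 7.
No state's allocation decreased.

none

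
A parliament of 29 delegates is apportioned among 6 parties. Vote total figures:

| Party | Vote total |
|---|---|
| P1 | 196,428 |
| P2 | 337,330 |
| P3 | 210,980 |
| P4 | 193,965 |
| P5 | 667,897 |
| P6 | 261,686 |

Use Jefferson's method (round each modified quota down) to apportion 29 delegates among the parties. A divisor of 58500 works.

P1=3, P2=5, P3=3, P4=3, P5=11, P6=4

With modified divisor 58500: modified quotas P1 3.358, P2 5.766, P3 3.606, P4 3.316, P5 11.417, P6 4.473.
Rounding down: P1 3, P2 5, P3 3, P4 3, P5 11, P6 4 (total 29).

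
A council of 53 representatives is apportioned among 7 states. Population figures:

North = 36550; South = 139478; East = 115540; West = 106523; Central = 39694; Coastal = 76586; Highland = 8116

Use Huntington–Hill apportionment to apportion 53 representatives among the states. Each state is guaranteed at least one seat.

North=4, South=14, East=11, West=11, Central=4, Coastal=8, Highland=1

With divisor 10107: modified quotas North 3.616, South 13.800, East 11.432, West 10.540, Central 3.927, Coastal 7.578, Highland 0.803.
Geometric-mean thresholds: North √(3·4)=3.464, South √(13·14)=13.491, East √(11·12)=11.489, West √(10·11)=10.488, Central √(3·4)=3.464, Coastal √(7·8)=7.483, Highland (min 1).
Each quota rounded against its threshold gives North 4, South 14, East 11, West 11, Central 4, Coastal 8, Highland 1 (total 53).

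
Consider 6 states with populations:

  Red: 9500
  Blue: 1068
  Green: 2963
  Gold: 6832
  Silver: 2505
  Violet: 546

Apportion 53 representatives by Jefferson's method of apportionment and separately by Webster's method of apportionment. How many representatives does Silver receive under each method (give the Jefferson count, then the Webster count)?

Jefferson: Red 22, Blue 2, Green 7, Gold 16, Silver 5, Violet 1.
Webster: Red 22, Blue 2, Green 7, Gold 15, Silver 6, Violet 1.
Silver gets 5 under Jefferson and 6 under Webster.

5 and 6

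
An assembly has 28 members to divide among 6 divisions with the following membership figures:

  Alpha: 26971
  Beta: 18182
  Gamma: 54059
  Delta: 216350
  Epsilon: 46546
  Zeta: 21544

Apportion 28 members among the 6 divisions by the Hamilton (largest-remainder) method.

Total 383652; standard divisor 383652/28 ≈ 13701.857.
Standard quotas: Alpha 1.9684, Beta 1.3270, Gamma 3.9454, Delta 15.7898, Epsilon 3.3971, Zeta 1.5723.
Lower quotas: Alpha 1, Beta 1, Gamma 3, Delta 15, Epsilon 3, Zeta 1 (sum 24, leaving 4 seats).
Remainders in descending order: Alpha 0.9684, Gamma 0.9454, Delta 0.7898, Zeta 0.5723, Epsilon 0.3971, Beta 0.3270.
The surplus seats go to Alpha, Gamma, Delta, Zeta.

Alpha 2, Beta 1, Gamma 4, Delta 16, Epsilon 3, Zeta 2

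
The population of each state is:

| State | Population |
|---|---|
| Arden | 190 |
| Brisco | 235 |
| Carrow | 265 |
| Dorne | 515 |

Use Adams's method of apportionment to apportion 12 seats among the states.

Arden=2, Brisco=2, Carrow=3, Dorne=5

Standard divisor 1205/12 ≈ 100.417; standard quotas: Arden 1.892, Brisco 2.340, Carrow 2.639, Dorne 5.129.
Rounding up gives 2, 3, 3, 6 = 14 seats, so the divisor must be adjusted.
With modified divisor 120: modified quotas Arden 1.583, Brisco 1.958, Carrow 2.208, Dorne 4.292.
Rounding up: Arden 2, Brisco 2, Carrow 3, Dorne 5 (total 12).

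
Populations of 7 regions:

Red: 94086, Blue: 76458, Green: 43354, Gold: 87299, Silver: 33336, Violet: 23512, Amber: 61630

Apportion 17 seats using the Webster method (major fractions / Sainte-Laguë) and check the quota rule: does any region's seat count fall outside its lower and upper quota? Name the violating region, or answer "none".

Standard quotas: Red 3.811, Blue 3.097, Green 1.756, Gold 3.536, Silver 1.350, Violet 0.952, Amber 2.496.
Webster allocation: Red 4, Blue 3, Green 2, Gold 4, Silver 1, Violet 1, Amber 2.
Every allocation lies between the lower and upper quota.

none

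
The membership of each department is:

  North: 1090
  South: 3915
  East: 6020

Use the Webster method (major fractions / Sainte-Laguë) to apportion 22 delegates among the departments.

Standard divisor 11025/22 ≈ 501.136; standard quotas: North 2.175, South 7.812, East 12.013.
Rounding to the nearest integer gives North 2, South 8, East 12 — total 22, matching the house size, so no adjustment is needed.

North: 2, South: 8, East: 12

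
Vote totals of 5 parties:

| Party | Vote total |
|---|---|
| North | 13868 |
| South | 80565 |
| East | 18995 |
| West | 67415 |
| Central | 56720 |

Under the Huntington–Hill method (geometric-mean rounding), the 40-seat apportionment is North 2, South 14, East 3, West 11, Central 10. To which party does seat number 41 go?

Priority for the next seat is population ÷ (√(s·(s+1))).
Priorities: North 5661.587, South 5559.513, East 5483.384, West 5867.723, Central 5408.040.
Highest priority: West.

West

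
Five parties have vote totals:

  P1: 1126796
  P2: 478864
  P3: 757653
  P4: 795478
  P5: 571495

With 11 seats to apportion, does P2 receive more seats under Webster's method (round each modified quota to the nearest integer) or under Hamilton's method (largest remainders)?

Webster: P1 4, P2 1, P3 2, P4 2, P5 2.
Hamilton: P1 3, P2 2, P3 2, P4 2, P5 2.
P2 gets 1 under Webster and 2 under Hamilton.

Hamilton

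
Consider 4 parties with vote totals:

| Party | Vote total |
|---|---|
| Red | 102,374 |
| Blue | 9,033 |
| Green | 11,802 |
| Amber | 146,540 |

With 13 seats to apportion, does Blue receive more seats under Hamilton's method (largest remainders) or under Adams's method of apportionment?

Adams

Hamilton: Red 5, Blue 0, Green 1, Amber 7.
Adams: Red 5, Blue 1, Green 1, Amber 6.
Blue gets 0 under Hamilton and 1 under Adams.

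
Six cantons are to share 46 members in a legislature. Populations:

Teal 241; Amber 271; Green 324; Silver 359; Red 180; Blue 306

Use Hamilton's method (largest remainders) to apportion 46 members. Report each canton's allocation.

Teal 7, Amber 7, Green 9, Silver 10, Red 5, Blue 8

Total 1681; standard divisor 1681/46 ≈ 36.543.
Standard quotas: Teal 6.595, Amber 7.416, Green 8.866, Silver 9.824, Red 4.926, Blue 8.374.
Lower quotas: Teal 6, Amber 7, Green 8, Silver 9, Red 4, Blue 8 (sum 42, leaving 4 seats).
Remainders in descending order: Red 0.926, Green 0.866, Silver 0.824, Teal 0.595, Amber 0.416, Blue 0.374.
The surplus seats go to Red, Green, Silver, Teal.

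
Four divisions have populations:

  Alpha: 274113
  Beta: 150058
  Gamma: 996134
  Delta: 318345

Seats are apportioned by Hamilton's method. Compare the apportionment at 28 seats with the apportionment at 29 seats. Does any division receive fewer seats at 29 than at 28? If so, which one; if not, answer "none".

At 28 seats: Alpha 4, Beta 3, Gamma 16, Delta 5.
At 29 seats: Alpha 5, Beta 2, Gamma 17, Delta 5.
Beta drops from 3 to 2.

Beta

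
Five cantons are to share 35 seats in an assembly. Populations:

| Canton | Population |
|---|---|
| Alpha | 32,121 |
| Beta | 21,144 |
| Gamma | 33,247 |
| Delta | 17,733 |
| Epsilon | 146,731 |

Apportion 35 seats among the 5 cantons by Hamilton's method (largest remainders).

Alpha 5, Beta 3, Gamma 5, Delta 2, Epsilon 20

The standard divisor is 250976/35 ≈ 7170.743.
Standard quotas: Alpha 4.4795, Beta 2.9486, Gamma 4.6365, Delta 2.4730, Epsilon 20.4625.
Lower quotas: Alpha 4, Beta 2, Gamma 4, Delta 2, Epsilon 20 (sum 32, leaving 3 seats).
Remainders in descending order: Beta 0.9486, Gamma 0.6365, Alpha 0.4795, Delta 0.4730, Epsilon 0.4625.
The surplus seats go to Beta, Gamma, Alpha.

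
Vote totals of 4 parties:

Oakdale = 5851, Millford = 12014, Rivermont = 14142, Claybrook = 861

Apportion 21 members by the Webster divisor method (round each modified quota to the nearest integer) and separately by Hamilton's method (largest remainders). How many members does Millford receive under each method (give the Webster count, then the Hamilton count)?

Webster: Oakdale 4, Millford 7, Rivermont 9, Claybrook 1.
Hamilton: Oakdale 4, Millford 8, Rivermont 9, Claybrook 0.
Millford gets 7 under Webster and 8 under Hamilton.

7 and 8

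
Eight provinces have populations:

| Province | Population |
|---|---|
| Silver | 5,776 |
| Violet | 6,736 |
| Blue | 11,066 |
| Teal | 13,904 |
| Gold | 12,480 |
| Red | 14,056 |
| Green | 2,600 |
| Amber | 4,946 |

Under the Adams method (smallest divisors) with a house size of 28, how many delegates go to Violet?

Standard divisor 71564/28 ≈ 2555.857; standard quotas: Silver 2.260, Violet 2.636, Blue 4.330, Teal 5.440, Gold 4.883, Red 5.500, Green 1.017, Amber 1.935.
Rounding up gives 3, 3, 5, 6, 5, 6, 2, 2 = 32 seats, so the divisor must be adjusted.
With modified divisor 2850: modified quotas Silver 2.027, Violet 2.364, Blue 3.883, Teal 4.879, Gold 4.379, Red 4.932, Green 0.912, Amber 1.735.
Rounding up: Silver 3, Violet 3, Blue 4, Teal 5, Gold 5, Red 5, Green 1, Amber 2 (total 28).
Violet receives 3.

3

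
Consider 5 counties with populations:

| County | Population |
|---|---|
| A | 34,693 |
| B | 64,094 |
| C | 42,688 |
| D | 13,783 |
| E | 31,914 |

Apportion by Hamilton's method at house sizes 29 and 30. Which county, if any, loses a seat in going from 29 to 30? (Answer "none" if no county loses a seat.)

none

At 29 seats: A 5, B 10, C 7, D 2, E 5.
At 30 seats: A 6, B 10, C 7, D 2, E 5.
No county's allocation decreased.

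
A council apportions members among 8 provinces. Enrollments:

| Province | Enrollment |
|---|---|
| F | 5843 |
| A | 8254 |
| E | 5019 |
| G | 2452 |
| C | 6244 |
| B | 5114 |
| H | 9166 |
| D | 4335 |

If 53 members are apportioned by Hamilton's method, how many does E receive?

6

Total 46427; standard divisor 46427/53 ≈ 875.981.
Standard quotas: F 6.6702, A 9.4226, E 5.7296, G 2.7991, C 7.1280, B 5.8380, H 10.4637, D 4.9487.
Lower quotas: F 6, A 9, E 5, G 2, C 7, B 5, H 10, D 4 (sum 48, leaving 5 seats).
Remainders in descending order: D 0.9487, B 0.8380, G 0.7991, E 0.7296, F 0.6702, H 0.4637, A 0.4226, C 0.1280.
Largest remainders: D, B, G, E, F receive the extra seats.
E receives 6.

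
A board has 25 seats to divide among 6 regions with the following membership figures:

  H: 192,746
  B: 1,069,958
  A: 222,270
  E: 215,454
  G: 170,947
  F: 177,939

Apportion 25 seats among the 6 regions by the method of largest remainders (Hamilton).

H 2, B 13, A 3, E 3, G 2, F 2

Standard divisor: 2049314 ÷ 25 ≈ 81972.56.
Standard quotas: H 2.3513, B 13.0526, A 2.7115, E 2.6284, G 2.0854, F 2.1707.
Lower quotas: H 2, B 13, A 2, E 2, G 2, F 2 (sum 23, leaving 2 seats).
Remainders in descending order: A 0.7115, E 0.6284, H 0.3513, F 0.1707, G 0.0854, B 0.0526.
The surplus seats go to A, E.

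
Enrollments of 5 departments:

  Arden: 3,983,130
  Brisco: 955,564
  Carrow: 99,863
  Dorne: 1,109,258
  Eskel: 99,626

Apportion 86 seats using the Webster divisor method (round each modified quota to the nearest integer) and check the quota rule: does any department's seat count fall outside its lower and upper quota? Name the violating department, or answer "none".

Standard quotas: Arden 54.830, Brisco 13.154, Carrow 1.375, Dorne 15.270, Eskel 1.371.
Webster allocation: Arden 56, Brisco 13, Carrow 1, Dorne 15, Eskel 1.
Arden has quota 54.830 (lower 54, upper 55) but receives 56 — outside the quota interval.

Arden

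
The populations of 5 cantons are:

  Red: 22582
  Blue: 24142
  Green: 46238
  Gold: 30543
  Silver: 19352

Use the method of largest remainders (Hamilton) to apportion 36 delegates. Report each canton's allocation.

Red 6, Blue 6, Green 11, Gold 8, Silver 5

Standard divisor: 142857 ÷ 36 ≈ 3968.25.
Standard quotas: Red 5.6907, Blue 6.0838, Green 11.6520, Gold 7.6968, Silver 4.8767.
Lower quotas: Red 5, Blue 6, Green 11, Gold 7, Silver 4 (sum 33, leaving 3 seats).
Remainders in descending order: Silver 0.8767, Gold 0.6968, Red 0.6907, Green 0.6520, Blue 0.0838.
Largest remainders: Silver, Gold, Red receive the extra seats.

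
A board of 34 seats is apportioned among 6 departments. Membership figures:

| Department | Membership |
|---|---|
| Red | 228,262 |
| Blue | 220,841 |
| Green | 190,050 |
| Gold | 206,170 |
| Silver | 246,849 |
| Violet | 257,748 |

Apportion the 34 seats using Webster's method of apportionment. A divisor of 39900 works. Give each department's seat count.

Red=6, Blue=6, Green=5, Gold=5, Silver=6, Violet=6

With modified divisor 39900: modified quotas Red 5.721, Blue 5.535, Green 4.763, Gold 5.167, Silver 6.187, Violet 6.460.
Rounding to the nearest integer: Red 6, Blue 6, Green 5, Gold 5, Silver 6, Violet 6 (total 34).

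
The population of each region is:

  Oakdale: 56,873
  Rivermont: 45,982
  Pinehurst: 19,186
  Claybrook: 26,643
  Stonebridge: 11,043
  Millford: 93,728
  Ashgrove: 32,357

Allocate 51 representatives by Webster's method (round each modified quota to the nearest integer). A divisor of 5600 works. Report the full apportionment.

With modified divisor 5600: modified quotas Oakdale 10.156, Rivermont 8.211, Pinehurst 3.426, Claybrook 4.758, Stonebridge 1.972, Millford 16.737, Ashgrove 5.778.
Rounding to the nearest integer: Oakdale 10, Rivermont 8, Pinehurst 3, Claybrook 5, Stonebridge 2, Millford 17, Ashgrove 6 (total 51).

Oakdale=10, Rivermont=8, Pinehurst=3, Claybrook=5, Stonebridge=2, Millford=17, Ashgrove=6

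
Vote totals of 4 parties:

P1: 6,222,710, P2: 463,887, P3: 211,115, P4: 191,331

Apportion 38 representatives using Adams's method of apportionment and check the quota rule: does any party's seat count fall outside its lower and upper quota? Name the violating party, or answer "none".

Standard quotas: P1 33.356, P2 2.487, P3 1.132, P4 1.026.
Adams allocation: P1 32, P2 3, P3 2, P4 1.
P1 has quota 33.356 (lower 33, upper 34) but receives 32 — outside the quota interval.

P1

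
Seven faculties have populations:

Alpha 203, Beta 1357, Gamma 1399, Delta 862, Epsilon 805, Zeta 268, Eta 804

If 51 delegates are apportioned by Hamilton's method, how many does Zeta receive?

2

Standard divisor: 5698 ÷ 51 ≈ 111.725.
Standard quotas: Alpha 1.817, Beta 12.146, Gamma 12.522, Delta 7.715, Epsilon 7.205, Zeta 2.399, Eta 7.196.
Lower quotas: Alpha 1, Beta 12, Gamma 12, Delta 7, Epsilon 7, Zeta 2, Eta 7 (sum 48, leaving 3 seats).
Remainders in descending order: Alpha 0.817, Delta 0.715, Gamma 0.522, Zeta 0.399, Epsilon 0.205, Eta 0.196, Beta 0.146.
Largest remainders: Alpha, Delta, Gamma receive the extra seats.
Zeta receives 2.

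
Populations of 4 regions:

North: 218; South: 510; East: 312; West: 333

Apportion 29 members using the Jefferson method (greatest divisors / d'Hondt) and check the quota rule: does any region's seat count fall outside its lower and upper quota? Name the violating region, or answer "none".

Standard quotas: North 4.605, South 10.772, East 6.590, West 7.034.
Jefferson allocation: North 4, South 11, East 7, West 7.
Every allocation lies between the lower and upper quota.

none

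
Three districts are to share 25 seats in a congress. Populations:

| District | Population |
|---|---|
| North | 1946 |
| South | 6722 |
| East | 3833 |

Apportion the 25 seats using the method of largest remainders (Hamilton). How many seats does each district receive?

North: 4; South: 13; East: 8

Total 12501; standard divisor 12501/25 ≈ 500.04.
Standard quotas: North 3.8917, South 13.4429, East 7.6654.
Lower quotas: North 3, South 13, East 7 (sum 23, leaving 2 seats).
Remainders in descending order: North 0.8917, East 0.6654, South 0.4429.
The surplus seats go to North, East.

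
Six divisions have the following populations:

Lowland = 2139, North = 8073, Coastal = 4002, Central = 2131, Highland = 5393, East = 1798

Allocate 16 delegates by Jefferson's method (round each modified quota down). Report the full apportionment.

Lowland: 1; North: 6; Coastal: 3; Central: 1; Highland: 4; East: 1

Standard divisor 23536/16 ≈ 1471; standard quotas: Lowland 1.454, North 5.488, Coastal 2.721, Central 1.449, Highland 3.666, East 1.222.
Rounding down gives 1, 5, 2, 1, 3, 1 = 13 seats, so the divisor must be adjusted.
With modified divisor 1200: modified quotas Lowland 1.782, North 6.728, Coastal 3.335, Central 1.776, Highland 4.494, East 1.498.
Rounding down: Lowland 1, North 6, Coastal 3, Central 1, Highland 4, East 1 (total 16).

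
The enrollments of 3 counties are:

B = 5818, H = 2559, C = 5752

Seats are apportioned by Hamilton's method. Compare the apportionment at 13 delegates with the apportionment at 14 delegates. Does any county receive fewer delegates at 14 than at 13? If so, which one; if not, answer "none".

At 13 seats: B 5, H 3, C 5.
At 14 seats: B 6, H 2, C 6.
H drops from 3 to 2.

H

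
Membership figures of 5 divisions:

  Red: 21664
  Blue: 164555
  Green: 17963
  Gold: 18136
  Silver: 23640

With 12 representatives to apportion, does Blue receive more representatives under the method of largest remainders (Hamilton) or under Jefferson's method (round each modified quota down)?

Jefferson

Hamilton: Red 1, Blue 8, Green 1, Gold 1, Silver 1.
Jefferson: Red 1, Blue 9, Green 0, Gold 1, Silver 1.
Blue gets 8 under Hamilton and 9 under Jefferson.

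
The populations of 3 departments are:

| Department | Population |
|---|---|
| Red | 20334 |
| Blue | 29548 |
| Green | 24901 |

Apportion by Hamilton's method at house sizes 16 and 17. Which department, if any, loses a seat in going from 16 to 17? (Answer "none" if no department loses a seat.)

At 16 seats: Red 5, Blue 6, Green 5.
At 17 seats: Red 4, Blue 7, Green 6.
Red drops from 5 to 4.

Red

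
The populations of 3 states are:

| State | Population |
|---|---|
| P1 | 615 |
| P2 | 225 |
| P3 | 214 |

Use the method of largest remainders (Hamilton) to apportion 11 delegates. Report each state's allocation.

P1 7, P2 2, P3 2

Total 1054; standard divisor 1054/11 ≈ 95.818.
Standard quotas: P1 6.418, P2 2.348, P3 2.233.
Lower quotas: P1 6, P2 2, P3 2 (sum 10, leaving 1 seat).
Remainders in descending order: P1 0.418, P2 0.348, P3 0.233.
Largest remainder: P1 receives the extra seat.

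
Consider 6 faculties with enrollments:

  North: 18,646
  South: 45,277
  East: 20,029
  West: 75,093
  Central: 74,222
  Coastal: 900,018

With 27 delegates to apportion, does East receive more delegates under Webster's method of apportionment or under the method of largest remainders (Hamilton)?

Hamilton

Webster: North 0, South 1, East 0, West 2, Central 2, Coastal 22.
Hamilton: North 0, South 1, East 1, West 2, Central 2, Coastal 21.
East gets 0 under Webster and 1 under Hamilton.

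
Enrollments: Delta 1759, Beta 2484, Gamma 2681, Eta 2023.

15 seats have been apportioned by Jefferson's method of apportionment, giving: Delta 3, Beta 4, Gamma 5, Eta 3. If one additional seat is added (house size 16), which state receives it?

Priority for the next seat is population ÷ (current seats + 1).
Priorities: Delta 439.750, Beta 496.800, Gamma 446.833, Eta 505.750.
Highest priority: Eta.

Eta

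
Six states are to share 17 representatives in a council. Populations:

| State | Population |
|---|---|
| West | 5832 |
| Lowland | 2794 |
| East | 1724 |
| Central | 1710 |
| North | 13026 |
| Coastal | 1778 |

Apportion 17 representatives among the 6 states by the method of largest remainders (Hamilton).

The standard divisor is 26864/17 ≈ 1580.235.
Standard quotas: West 3.6906, Lowland 1.7681, East 1.0910, Central 1.0821, North 8.2431, Coastal 1.1251.
Lower quotas: West 3, Lowland 1, East 1, Central 1, North 8, Coastal 1 (sum 15, leaving 2 seats).
Remainders in descending order: Lowland 0.7681, West 0.6906, North 0.2431, Coastal 0.1251, East 0.0910, Central 0.0821.
The surplus seats go to Lowland, West.

West 4, Lowland 2, East 1, Central 1, North 8, Coastal 1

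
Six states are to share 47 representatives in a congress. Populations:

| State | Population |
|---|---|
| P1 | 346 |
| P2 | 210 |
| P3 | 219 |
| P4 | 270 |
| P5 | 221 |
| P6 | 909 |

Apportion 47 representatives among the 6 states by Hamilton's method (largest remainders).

P1 7, P2 4, P3 5, P4 6, P5 5, P6 20

The standard divisor is 2175/47 ≈ 46.277.
Standard quotas: P1 7.477, P2 4.538, P3 4.732, P4 5.834, P5 4.776, P6 19.643.
Lower quotas: P1 7, P2 4, P3 4, P4 5, P5 4, P6 19 (sum 43, leaving 4 seats).
Remainders in descending order: P4 0.834, P5 0.776, P3 0.732, P6 0.643, P2 0.538, P1 0.477.
The surplus seats go to P4, P5, P3, P6.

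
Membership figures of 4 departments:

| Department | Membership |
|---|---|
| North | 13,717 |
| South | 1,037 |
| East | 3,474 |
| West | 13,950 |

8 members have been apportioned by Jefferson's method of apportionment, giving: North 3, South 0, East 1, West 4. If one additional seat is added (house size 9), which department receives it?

Priority for the next seat is population ÷ (current seats + 1).
Priorities: North 3429.250, South 1037.000, East 1737.000, West 2790.000.
Highest priority: North.

North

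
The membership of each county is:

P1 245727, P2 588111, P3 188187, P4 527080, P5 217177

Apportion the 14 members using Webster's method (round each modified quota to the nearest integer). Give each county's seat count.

Standard divisor 1766282/14 ≈ 126163; standard quotas: P1 1.948, P2 4.662, P3 1.492, P4 4.178, P5 1.721.
Rounding to the nearest integer gives P1 2, P2 5, P3 1, P4 4, P5 2 — total 14, matching the house size, so no adjustment is needed.

P1=2, P2=5, P3=1, P4=4, P5=2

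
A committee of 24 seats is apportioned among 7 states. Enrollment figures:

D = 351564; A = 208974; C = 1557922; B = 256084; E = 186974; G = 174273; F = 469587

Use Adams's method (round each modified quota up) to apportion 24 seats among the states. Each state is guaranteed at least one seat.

D 3; A 2; C 10; B 2; E 2; G 2; F 3

Standard divisor 3205378/24 ≈ 133557.417; standard quotas: D 2.632, A 1.565, C 11.665, B 1.917, E 1.400, G 1.305, F 3.516.
Rounding up gives 3, 2, 12, 2, 2, 2, 4 = 27 seats, so the divisor must be adjusted.
With modified divisor 164800: modified quotas D 2.133, A 1.268, C 9.453, B 1.554, E 1.135, G 1.057, F 2.849.
Rounding up: D 3, A 2, C 10, B 2, E 2, G 2, F 3 (total 24).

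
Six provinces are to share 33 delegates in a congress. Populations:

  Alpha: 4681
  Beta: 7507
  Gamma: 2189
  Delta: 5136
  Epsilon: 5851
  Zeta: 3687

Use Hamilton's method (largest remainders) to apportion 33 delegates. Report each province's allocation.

The standard divisor is 29051/33 ≈ 880.333.
Standard quotas: Alpha 5.3173, Beta 8.5275, Gamma 2.4866, Delta 5.8342, Epsilon 6.6463, Zeta 4.1882.
Lower quotas: Alpha 5, Beta 8, Gamma 2, Delta 5, Epsilon 6, Zeta 4 (sum 30, leaving 3 seats).
Remainders in descending order: Delta 0.8342, Epsilon 0.6463, Beta 0.5275, Gamma 0.4866, Alpha 0.3173, Zeta 0.1882.
The surplus seats go to Delta, Epsilon, Beta.

Alpha: 5, Beta: 9, Gamma: 2, Delta: 6, Epsilon: 7, Zeta: 4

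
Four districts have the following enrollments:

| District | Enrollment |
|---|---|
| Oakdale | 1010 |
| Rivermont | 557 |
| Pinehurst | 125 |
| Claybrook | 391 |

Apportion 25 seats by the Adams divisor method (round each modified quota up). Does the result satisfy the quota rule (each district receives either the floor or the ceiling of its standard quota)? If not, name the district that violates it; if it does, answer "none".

Oakdale

Standard quotas: Oakdale 12.122, Rivermont 6.685, Pinehurst 1.500, Claybrook 4.693.
Adams allocation: Oakdale 11, Rivermont 7, Pinehurst 2, Claybrook 5.
Oakdale has quota 12.122 (lower 12, upper 13) but receives 11 — outside the quota interval.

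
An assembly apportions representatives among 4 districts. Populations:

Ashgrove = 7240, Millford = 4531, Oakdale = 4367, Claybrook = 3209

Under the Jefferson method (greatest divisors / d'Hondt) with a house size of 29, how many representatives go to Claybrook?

5

Standard divisor 19347/29 ≈ 667.138; standard quotas: Ashgrove 10.852, Millford 6.792, Oakdale 6.546, Claybrook 4.810.
Rounding down gives 10, 6, 6, 4 = 26 seats, so the divisor must be adjusted.
With modified divisor 630: modified quotas Ashgrove 11.492, Millford 7.192, Oakdale 6.932, Claybrook 5.094.
Rounding down: Ashgrove 11, Millford 7, Oakdale 6, Claybrook 5 (total 29).
Claybrook receives 5.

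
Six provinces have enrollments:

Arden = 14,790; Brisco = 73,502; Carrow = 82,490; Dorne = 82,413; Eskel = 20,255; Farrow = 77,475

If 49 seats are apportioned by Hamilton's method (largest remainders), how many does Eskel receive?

3

Standard divisor: 350925 ÷ 49 ≈ 7161.735.
Standard quotas: Arden 2.0651, Brisco 10.2632, Carrow 11.5182, Dorne 11.5074, Eskel 2.8282, Farrow 10.8179.
Lower quotas: Arden 2, Brisco 10, Carrow 11, Dorne 11, Eskel 2, Farrow 10 (sum 46, leaving 3 seats).
Remainders in descending order: Eskel 0.8282, Farrow 0.8179, Carrow 0.5182, Dorne 0.5074, Brisco 0.2632, Arden 0.0651.
Largest remainders: Eskel, Farrow, Carrow receive the extra seats.
Eskel receives 3.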